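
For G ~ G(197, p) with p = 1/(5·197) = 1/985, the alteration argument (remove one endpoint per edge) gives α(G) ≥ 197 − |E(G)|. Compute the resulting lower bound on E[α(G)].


E[|E(G)|] = C(197, 2)·p = 19306 · (1/985) = 98/5.
E[α(G)] ≥ n − E[|E(G)|] = 197 − 98/5 = 887/5.
Numerically: ≈ 177.400.
(This is only a lower bound; the true E[α(G)] may be larger.)

E[α(G)] ≥ 887/5 ≈ 177.400.


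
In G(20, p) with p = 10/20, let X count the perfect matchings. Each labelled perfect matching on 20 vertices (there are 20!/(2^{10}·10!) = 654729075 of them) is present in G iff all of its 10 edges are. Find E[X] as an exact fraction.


K_20 has 20!/(2^{10}·10!) = 654729075 labelled perfect matchings.
For each such perfect matching H, let X_H = 1 if all 10 edges of H are present in G. Then P[X_H = 1] = p^{10} = (1/2)^{10} = 1/1024.
By linearity of expectation: E[X] = Σ_H E[X_H] = 654729075 · p^{10} = 654729075 · 1/1024 = 654729075/1024.
Numerically: E[X] ≈ 6.39e+05.

E[X] = 654729075 · (1/2)^{10} = 654729075/1024 ≈ 6.39e+05.


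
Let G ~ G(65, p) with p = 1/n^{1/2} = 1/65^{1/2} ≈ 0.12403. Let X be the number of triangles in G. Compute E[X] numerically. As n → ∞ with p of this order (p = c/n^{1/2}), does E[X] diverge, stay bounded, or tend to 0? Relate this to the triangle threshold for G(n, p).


Number of potential triangles: C(65, 3) = 43680.
Each occurs with probability p³ ≈ (0.12403)³ ≈ 1.9082267e-03.
By linearity: E[X] = C(65, 3)·p³ ≈ 43680 · 1.9082267e-03 ≈ 83.35134.
Since α = 1/2 < 1, p = c/n^{1/2} ≫ 1/n is above the triangle threshold p ~ 1/n. Asymptotically E[X] ~ (c³/6)·n^{3(1−α)} = (1³/6)·n^{1.5} → ∞; triangles are abundant w.h.p.

E[X] ≈ 83.35134; in regime p = Θ(1/n^{1/2}) E[X] diverges (above the triangle threshold p ~ 1/n).


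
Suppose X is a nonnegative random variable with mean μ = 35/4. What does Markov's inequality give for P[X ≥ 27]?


μ = E[X] = 35/4, a = 27.
Markov: P[X ≥ 27] ≤ μ/a = (35/4)/27 = 35/108.
Numerically: ≈ 0.3241.
(Since a = 27 > μ = 8.7500, the bound 35/108 is < 1 and informative.)

P[X ≥ 27] ≤ 35/108 ≈ 0.3241.


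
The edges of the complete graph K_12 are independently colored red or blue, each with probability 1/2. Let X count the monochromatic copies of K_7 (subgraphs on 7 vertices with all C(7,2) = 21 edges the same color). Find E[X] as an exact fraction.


Let X = Σ_S X_S over the C(12, 7) = 792 subsets S of size 7, where X_S = 1 if the K_7 on S is monochromatic.
For a fixed S, the K_7 on S has C(7, 2) = 21 edges. P[all 21 edges red] = (1/2)^21, and likewise for blue, so P[monochromatic] = 2·(1/2)^21 = 2^{1 − 21} = 1/1048576.
By linearity of expectation: E[X] = C(12, 7) · 2^{1 − 21} = 792 · 1/1048576 = 99/131072.
Numerically: E[X] ≈ 0.001.

E[X] = C(12,7)·2^(1−C(7,2)) = 99/131072 ≈ 0.001.


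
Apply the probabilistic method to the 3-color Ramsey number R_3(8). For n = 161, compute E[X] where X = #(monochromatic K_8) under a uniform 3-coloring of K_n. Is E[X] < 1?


E[X] = C(161, 8) · 3^{1 − 28} = 9383313279340 · 3^{−27} = 9383313279340/7625597484987.
As a reduced fraction: E[X] = 9383313279340/7625597484987 ≈ 1.23050.
Is E[X] < 1? NO.
Since E[X] ≥ 1, the first-moment bound is inconclusive at n = 161; it does NOT by itself certify R_3(8) > 161.

E[X] = 9383313279340/7625597484987 ≈ 1.23050; E[X] ≥ 1; first-moment method inconclusive here.


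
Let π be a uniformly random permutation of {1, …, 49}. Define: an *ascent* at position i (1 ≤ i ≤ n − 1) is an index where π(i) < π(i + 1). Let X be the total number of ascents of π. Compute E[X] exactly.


Write X = Σ X_I over i = 1, …, 48, with X_I the indicator of one ascent.
There are 48 indicators.
For each fixed i, the pair (π(i), π(i+1)) is a uniformly random ordered pair of distinct values from {1, …, 49}; by symmetry P[π(i) < π(i+1)] = 1/2.
By linearity: E[X] = 48 · (1/2) = (49 − 1) · (1/2) = 24 ≈ 24.0000.

E[X] = 24 = 24.0000.


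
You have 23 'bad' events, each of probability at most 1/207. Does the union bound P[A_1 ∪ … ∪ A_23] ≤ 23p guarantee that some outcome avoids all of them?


Union bound: P[∪_{i=1}^{23} A_i] ≤ Σ_i P[A_i] ≤ 23·p = 23·(1/207) = 1/9.
Numerically: 1/9 ≈ 0.1111.
Is 1/9 < 1? YES.
Since P[∪ A_i] ≤ 1/9 < 1, the complement has P[∩ A_i^c] ≥ 1 − 1/9 = 8/9 > 0, so some outcome avoids every A_i.

23·p = 1/9 ≈ 0.1111; existence CERTIFIED by the union bound.


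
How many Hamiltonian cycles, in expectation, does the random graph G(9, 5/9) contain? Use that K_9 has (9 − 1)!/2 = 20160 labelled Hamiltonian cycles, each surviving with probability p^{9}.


K_9 has (9 − 1)!/2 = 20160 labelled Hamiltonian cycles.
For each such Hamiltonian cycle H, let X_H = 1 if all 9 edges of H are present in G. Then P[X_H = 1] = p^{9} = (5/9)^{9} = 1953125/387420489.
By linearity: E[X] = Σ_H E[X_H] = 20160 · p^{9} = 20160 · 1953125/387420489 = 4375000000/43046721.
Numerically: E[X] ≈ 102.

E[X] = 20160 · (5/9)^{9} = 4375000000/43046721 ≈ 102.


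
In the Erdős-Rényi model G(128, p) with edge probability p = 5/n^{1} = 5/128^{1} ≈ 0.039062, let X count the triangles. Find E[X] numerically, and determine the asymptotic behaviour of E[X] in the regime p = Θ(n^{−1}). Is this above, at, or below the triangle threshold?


Number of potential triangles: C(128, 3) = 341376.
Each occurs with probability p³ ≈ (0.039062)³ ≈ 5.9604645e-05.
By linearity: E[X] = C(128, 3)·p³ ≈ 341376 · 5.9604645e-05 ≈ 20.34760.
Here α = 1, so p = 5/n is exactly at the triangle threshold p ~ 1/n. Asymptotically E[X] → c³/6 = 5³/6 = 125/6 ≈ 20.83333, a bounded constant. In this regime the triangle count is asymptotically Poisson(c³/6).

E[X] ≈ 20.34760; in regime p = Θ(1/n^{1}) E[X] stays bounded (at the triangle threshold p ~ 1/n).


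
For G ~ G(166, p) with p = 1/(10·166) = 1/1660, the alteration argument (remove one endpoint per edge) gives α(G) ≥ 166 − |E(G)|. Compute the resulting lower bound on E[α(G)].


E[|E(G)|] = C(166, 2)·p = 13695 · (1/1660) = 33/4.
E[α(G)] ≥ n − E[|E(G)|] = 166 − 33/4 = 631/4.
Numerically: ≈ 157.75000.
(This is only a lower bound; the true E[α(G)] may be larger.)

E[α(G)] ≥ 631/4 ≈ 157.75000.


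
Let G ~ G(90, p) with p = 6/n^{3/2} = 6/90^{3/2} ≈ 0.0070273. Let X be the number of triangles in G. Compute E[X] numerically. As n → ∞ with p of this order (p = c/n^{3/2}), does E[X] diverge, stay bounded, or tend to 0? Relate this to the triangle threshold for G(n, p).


Number of potential triangles: C(90, 3) = 117480.
Each occurs with probability p³ ≈ (0.0070273)³ ≈ 3.4702636e-07.
By linearity: E[X] = C(90, 3)·p³ ≈ 117480 · 3.4702636e-07 ≈ 0.04077.
Since α = 3/2 > 1, p = c/n^{3/2} = o(1/n) is below the triangle threshold p ~ 1/n. Asymptotically E[X] ~ (c³/6)·n^{3(1−α)} = (6³/6)·n^{-1.5} → 0, so by Markov's inequality G has no triangles w.h.p.

E[X] ≈ 0.04077; in regime p = Θ(1/n^{3/2}) E[X] tends to 0 (below the triangle threshold p ~ 1/n).


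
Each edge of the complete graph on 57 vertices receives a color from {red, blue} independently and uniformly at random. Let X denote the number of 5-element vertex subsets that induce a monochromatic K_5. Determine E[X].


Let X = Σ_S X_S over the C(57, 5) = 4187106 subsets S of size 5, where X_S = 1 if the K_5 on S is monochromatic.
For a fixed S, the K_5 on S has C(5, 2) = 10 edges. P[all 10 edges red] = (1/2)^10, and likewise for blue, so P[monochromatic] = 2·(1/2)^10 = 2^{1 − 10} = 1/512.
By linearity of expectation: E[X] = C(57, 5) · 2^{1 − 10} = 4187106 · 1/512 = 2093553/256.
Numerically: E[X] ≈ 8177.941.

E[X] = C(57,5)·2^(1−C(5,2)) = 2093553/256 ≈ 8177.941.


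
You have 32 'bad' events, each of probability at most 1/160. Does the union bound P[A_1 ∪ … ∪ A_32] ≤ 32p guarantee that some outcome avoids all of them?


Union bound: P[∪_{i=1}^{32} A_i] ≤ Σ_i P[A_i] ≤ 32·p = 32·(1/160) = 1/5.
Numerically: 1/5 ≈ 0.20000.
Is 1/5 < 1? YES.
Since P[∪ A_i] ≤ 1/5 < 1, the complement has P[∩ A_i^c] ≥ 1 − 1/5 = 4/5 > 0, so some outcome avoids every A_i.

32·p = 1/5 ≈ 0.20000; existence CERTIFIED by the union bound.


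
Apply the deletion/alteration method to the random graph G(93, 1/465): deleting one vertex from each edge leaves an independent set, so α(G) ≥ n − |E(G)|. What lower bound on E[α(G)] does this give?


E[|E(G)|] = C(93, 2)·p = 4278 · (1/465) = 46/5.
E[α(G)] ≥ n − E[|E(G)|] = 93 − 46/5 = 419/5.
Numerically: ≈ 83.800000.
(This is only a lower bound; the true E[α(G)] may be larger.)

E[α(G)] ≥ 419/5 ≈ 83.800000.


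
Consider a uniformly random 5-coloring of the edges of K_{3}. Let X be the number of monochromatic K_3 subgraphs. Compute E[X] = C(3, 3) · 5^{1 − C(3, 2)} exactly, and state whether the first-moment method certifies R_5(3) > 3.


E[X] = C(3, 3) · 5^{1 − 3} = 1 · 5^{−2} = 1/25.
As a reduced fraction: E[X] = 1/25 ≈ 0.040.
Is E[X] < 1? YES.
Since E[X] < 1, there exists a 5-coloring of K_{3} with no monochromatic K_3; hence R_5(3) > 3.

E[X] = 1/25 ≈ 0.040; E[X] < 1, so R_5(3) > 3.


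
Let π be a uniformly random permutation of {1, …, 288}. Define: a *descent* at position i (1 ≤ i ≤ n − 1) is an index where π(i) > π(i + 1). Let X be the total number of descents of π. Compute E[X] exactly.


Write X = Σ X_I over i = 1, …, 287, with X_I the indicator of one descent.
There are 287 indicators.
For each fixed i, the pair (π(i), π(i+1)) is a uniformly random ordered pair of distinct values from {1, …, 288}; by symmetry P[π(i) > π(i+1)] = 1/2.
By linearity: E[X] = 287 · (1/2) = (288 − 1) · (1/2) = 287/2 ≈ 143.5000.

E[X] = 287/2 = 143.5000.


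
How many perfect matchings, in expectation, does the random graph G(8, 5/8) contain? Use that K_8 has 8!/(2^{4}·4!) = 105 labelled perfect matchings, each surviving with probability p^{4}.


K_8 has 8!/(2^{4}·4!) = 105 labelled perfect matchings.
For each such perfect matching H, let X_H = 1 if all 4 edges of H are present in G. Then P[X_H = 1] = p^{4} = (5/8)^{4} = 625/4096.
Summing the indicators: E[X] = Σ_H E[X_H] = 105 · p^{4} = 105 · 625/4096 = 65625/4096.
Numerically: E[X] ≈ 16.02.

E[X] = 105 · (5/8)^{4} = 65625/4096 ≈ 16.02.


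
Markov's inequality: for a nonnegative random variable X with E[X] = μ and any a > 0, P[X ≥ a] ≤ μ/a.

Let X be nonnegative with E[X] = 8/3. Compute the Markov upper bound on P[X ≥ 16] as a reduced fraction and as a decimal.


μ = E[X] = 8/3, a = 16.
Markov: P[X ≥ 16] ≤ μ/a = (8/3)/16 = 1/6.
Numerically: ≈ 0.166667.
(Since a = 16 > μ = 2.666667, the bound 1/6 is < 1 and informative.)

P[X ≥ 16] ≤ 1/6 ≈ 0.166667.


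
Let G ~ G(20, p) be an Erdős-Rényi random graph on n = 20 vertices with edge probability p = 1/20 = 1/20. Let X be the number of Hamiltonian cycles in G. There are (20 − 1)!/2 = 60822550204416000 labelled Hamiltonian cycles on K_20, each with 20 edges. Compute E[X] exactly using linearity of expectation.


K_20 has (20 − 1)!/2 = 60822550204416000 labelled Hamiltonian cycles.
For each such Hamiltonian cycle H, let X_H = 1 if all 20 edges of H are present in G. Then P[X_H = 1] = p^{20} = (1/20)^{20} = 1/104857600000000000000000000.
By linearity: E[X] = Σ_H E[X_H] = 60822550204416000 · p^{20} = 60822550204416000 · 1/104857600000000000000000000 = 14849255421/25600000000000000000.
Numerically: E[X] ≈ 5.8005e-10.

E[X] = 60822550204416000 · (1/20)^{20} = 14849255421/25600000000000000000 ≈ 5.8005e-10.


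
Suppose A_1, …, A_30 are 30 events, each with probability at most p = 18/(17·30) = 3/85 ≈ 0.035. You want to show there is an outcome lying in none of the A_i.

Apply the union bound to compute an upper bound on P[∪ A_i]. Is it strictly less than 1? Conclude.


Union bound: P[∪_{i=1}^{30} A_i] ≤ Σ_i P[A_i] ≤ 30·p = 30·(3/85) = 18/17.
Numerically: 18/17 ≈ 1.059.
Is 18/17 < 1? NO.
Since the bound 18/17 is ≥ 1, the union bound is uninformative here; it does NOT by itself certify existence.

30·p = 18/17 ≈ 1.059; existence NOT certified by the union bound.


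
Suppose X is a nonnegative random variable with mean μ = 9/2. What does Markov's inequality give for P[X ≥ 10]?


μ = E[X] = 9/2, a = 10.
Markov: P[X ≥ 10] ≤ μ/a = (9/2)/10 = 9/20.
Numerically: ≈ 0.450000.
(Since a = 10 > μ = 4.500000, the bound 9/20 is < 1 and informative.)

P[X ≥ 10] ≤ 9/20 ≈ 0.450000.


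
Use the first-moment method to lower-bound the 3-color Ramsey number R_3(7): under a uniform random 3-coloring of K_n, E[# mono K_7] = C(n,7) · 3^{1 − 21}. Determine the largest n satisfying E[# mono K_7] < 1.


We need C(n, 7) · 3^{1 − 21} < 1, i.e. C(n, 7) < 3^{21 − 1} = 3486784401.
Check values of n near the boundary:
  n = 78: C(78, 7) = 2641902120; 2641902120 < 3486784401? YES
  n = 79: C(79, 7) = 2898753715; 2898753715 < 3486784401? YES
  n = 80: C(80, 7) = 3176716400; 3176716400 < 3486784401? YES
  n = 81: C(81, 7) = 3477216600; 3477216600 < 3486784401? YES
  n = 82: C(82, 7) = 3801756816; 3801756816 < 3486784401? NO
The largest n with C(n, 7) < 3486784401 is n = 81 (where E[X] = 42928600/43046721 ≈ 0.997256). Hence R_3(7) > 81, i.e. R_3(7) ≥ 82.

Largest n = 81; hence R_3(7) > 81.


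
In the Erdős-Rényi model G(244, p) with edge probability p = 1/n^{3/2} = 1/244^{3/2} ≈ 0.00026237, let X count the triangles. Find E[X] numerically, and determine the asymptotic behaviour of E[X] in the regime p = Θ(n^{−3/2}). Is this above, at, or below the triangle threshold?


Number of potential triangles: C(244, 3) = 2391444.
Each occurs with probability p³ ≈ (0.00026237)³ ≈ 1.8061166e-11.
By linearity: E[X] = C(244, 3)·p³ ≈ 2391444 · 1.8061166e-11 ≈ 0.00004.
Since α = 3/2 > 1, p = c/n^{3/2} = o(1/n) is below the triangle threshold p ~ 1/n. Asymptotically E[X] ~ (c³/6)·n^{3(1−α)} = (1³/6)·n^{-1.5} → 0, so by Markov's inequality G has no triangles w.h.p.

E[X] ≈ 0.00004; in regime p = Θ(1/n^{3/2}) E[X] tends to 0 (below the triangle threshold p ~ 1/n).


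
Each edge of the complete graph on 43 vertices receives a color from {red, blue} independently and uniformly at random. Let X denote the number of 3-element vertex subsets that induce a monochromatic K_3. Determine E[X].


Let X = Σ_S X_S over the C(43, 3) = 12341 subsets S of size 3, where X_S = 1 if the K_3 on S is monochromatic.
For a fixed S, the K_3 on S has C(3, 2) = 3 edges. P[all 3 edges red] = (1/2)^3, and likewise for blue, so P[monochromatic] = 2·(1/2)^3 = 2^{1 − 3} = 1/4.
By linearity of expectation: E[X] = C(43, 3) · 2^{1 − 3} = 12341 · 1/4 = 12341/4.
Numerically: E[X] ≈ 3085.250.

E[X] = C(43,3)·2^(1−C(3,2)) = 12341/4 ≈ 3085.250.


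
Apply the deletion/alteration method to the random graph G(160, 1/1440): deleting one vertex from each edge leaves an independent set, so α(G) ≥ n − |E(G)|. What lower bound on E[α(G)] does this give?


E[|E(G)|] = C(160, 2)·p = 12720 · (1/1440) = 53/6.
E[α(G)] ≥ n − E[|E(G)|] = 160 − 53/6 = 907/6.
Numerically: ≈ 151.167.
(This is only a lower bound; the true E[α(G)] may be larger.)

E[α(G)] ≥ 907/6 ≈ 151.167.


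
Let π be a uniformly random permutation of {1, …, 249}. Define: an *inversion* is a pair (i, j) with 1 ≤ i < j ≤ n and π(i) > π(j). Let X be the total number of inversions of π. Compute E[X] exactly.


Write X = Σ X_I over the C(249, 2) = 30876 pairs i < j, with X_I the indicator of one inversion.
There are 30876 indicators.
For each fixed pair i < j, the values π(i) and π(j) are two distinct elements of {1, …, 249} in uniformly random order; by symmetry P[π(i) > π(j)] = 1/2.
By linearity: E[X] = 30876 · (1/2) = C(249, 2) · (1/2) = 30876/2 = 15438 ≈ 15438.00000.

E[X] = 15438 = 15438.00000.


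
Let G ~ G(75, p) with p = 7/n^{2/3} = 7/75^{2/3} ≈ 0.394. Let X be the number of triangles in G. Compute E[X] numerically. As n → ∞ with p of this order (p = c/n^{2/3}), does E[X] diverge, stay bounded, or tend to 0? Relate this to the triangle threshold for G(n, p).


Number of potential triangles: C(75, 3) = 67525.
Each occurs with probability p³ ≈ (0.394)³ ≈ 6.09778e-02.
By linearity: E[X] = C(75, 3)·p³ ≈ 67525 · 6.09778e-02 ≈ 4117.524.
Since α = 2/3 < 1, p = c/n^{2/3} ≫ 1/n is above the triangle threshold p ~ 1/n. Asymptotically E[X] ~ (c³/6)·n^{3(1−α)} = (7³/6)·n^{1} → ∞; triangles are abundant w.h.p.

E[X] ≈ 4117.524; in regime p = Θ(1/n^{2/3}) E[X] diverges (above the triangle threshold p ~ 1/n).


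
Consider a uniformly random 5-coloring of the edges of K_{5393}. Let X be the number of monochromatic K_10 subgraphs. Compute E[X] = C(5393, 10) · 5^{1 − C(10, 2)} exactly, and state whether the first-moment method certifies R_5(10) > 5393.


E[X] = C(5393, 10) · 5^{1 − 45} = 5687418968154238267170642278008 · 5^{−44} = 5687418968154238267170642278008/5684341886080801486968994140625.
As a reduced fraction: E[X] = 5687418968154238267170642278008/5684341886080801486968994140625 ≈ 1.0005413.
Is E[X] < 1? NO.
Since E[X] ≥ 1, the first-moment bound is inconclusive at n = 5393; it does NOT by itself certify R_5(10) > 5393.

E[X] = 5687418968154238267170642278008/5684341886080801486968994140625 ≈ 1.0005413; E[X] ≥ 1; first-moment method inconclusive here.


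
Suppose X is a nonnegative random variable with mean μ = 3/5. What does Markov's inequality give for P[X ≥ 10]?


μ = E[X] = 3/5, a = 10.
Markov: P[X ≥ 10] ≤ μ/a = (3/5)/10 = 3/50.
Numerically: ≈ 0.0600.
(Since a = 10 > μ = 0.6000, the bound 3/50 is < 1 and informative.)

P[X ≥ 10] ≤ 3/50 ≈ 0.0600.


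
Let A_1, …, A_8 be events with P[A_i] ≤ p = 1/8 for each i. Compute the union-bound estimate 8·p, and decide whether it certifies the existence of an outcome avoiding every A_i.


Union bound: P[∪_{i=1}^{8} A_i] ≤ Σ_i P[A_i] ≤ 8·p = 8·(1/8) = 1.
Numerically: 1 ≈ 1.0000.
Is 1 < 1? NO.
Since the bound 1 is ≥ 1, the union bound is uninformative here; it does NOT by itself certify existence.

8·p = 1 ≈ 1.0000; existence NOT certified by the union bound.


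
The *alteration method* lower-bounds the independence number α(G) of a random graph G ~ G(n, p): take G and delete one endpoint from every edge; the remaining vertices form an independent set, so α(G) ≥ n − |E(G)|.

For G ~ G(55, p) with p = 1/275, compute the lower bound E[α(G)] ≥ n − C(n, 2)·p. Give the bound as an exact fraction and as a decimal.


E[|E(G)|] = C(55, 2)·p = 1485 · (1/275) = 27/5.
E[α(G)] ≥ n − E[|E(G)|] = 55 − 27/5 = 248/5.
Numerically: ≈ 49.600000.
(This is only a lower bound; the true E[α(G)] may be larger.)

E[α(G)] ≥ 248/5 ≈ 49.600000.


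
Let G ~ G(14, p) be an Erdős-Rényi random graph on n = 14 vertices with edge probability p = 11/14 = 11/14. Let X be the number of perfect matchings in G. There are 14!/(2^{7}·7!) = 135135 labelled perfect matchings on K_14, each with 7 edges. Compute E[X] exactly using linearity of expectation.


K_14 has 14!/(2^{7}·7!) = 135135 labelled perfect matchings.
For each such perfect matching H, let X_H = 1 if all 7 edges of H are present in G. Then P[X_H = 1] = p^{7} = (11/14)^{7} = 19487171/105413504.
By linearity: E[X] = Σ_H E[X_H] = 135135 · p^{7} = 135135 · 19487171/105413504 = 376199836155/15059072.
Numerically: E[X] ≈ 24981.6.

E[X] = 135135 · (11/14)^{7} = 376199836155/15059072 ≈ 24981.6.


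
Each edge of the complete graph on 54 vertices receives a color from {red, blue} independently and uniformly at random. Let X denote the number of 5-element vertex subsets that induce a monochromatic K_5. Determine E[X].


Let X = Σ_S X_S over the C(54, 5) = 3162510 subsets S of size 5, where X_S = 1 if the K_5 on S is monochromatic.
For a fixed S, the K_5 on S has C(5, 2) = 10 edges. P[all 10 edges red] = (1/2)^10, and likewise for blue, so P[monochromatic] = 2·(1/2)^10 = 2^{1 − 10} = 1/512.
Summing: E[X] = C(54, 5) · 2^{1 − 10} = 3162510 · 1/512 = 1581255/256.
Numerically: E[X] ≈ 6176.777.

E[X] = C(54,5)·2^(1−C(5,2)) = 1581255/256 ≈ 6176.777.


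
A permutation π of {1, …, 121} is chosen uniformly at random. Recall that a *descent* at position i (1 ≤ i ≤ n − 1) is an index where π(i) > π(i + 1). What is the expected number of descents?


Write X = Σ X_I over i = 1, …, 120, with X_I the indicator of one descent.
There are 120 indicators.
For each fixed i, the pair (π(i), π(i+1)) is a uniformly random ordered pair of distinct values from {1, …, 121}; by symmetry P[π(i) > π(i+1)] = 1/2.
By linearity: E[X] = 120 · (1/2) = (121 − 1) · (1/2) = 60 ≈ 60.00000.

E[X] = 60 = 60.00000.


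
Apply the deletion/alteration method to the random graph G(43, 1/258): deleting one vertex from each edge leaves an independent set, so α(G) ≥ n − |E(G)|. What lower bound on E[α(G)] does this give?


E[|E(G)|] = C(43, 2)·p = 903 · (1/258) = 7/2.
E[α(G)] ≥ n − E[|E(G)|] = 43 − 7/2 = 79/2.
Numerically: ≈ 39.5000.
(This is only a lower bound; the true E[α(G)] may be larger.)

E[α(G)] ≥ 79/2 ≈ 39.5000.


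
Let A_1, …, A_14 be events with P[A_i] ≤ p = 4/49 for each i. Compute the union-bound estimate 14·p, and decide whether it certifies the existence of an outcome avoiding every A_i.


Union bound: P[∪_{i=1}^{14} A_i] ≤ Σ_i P[A_i] ≤ 14·p = 14·(4/49) = 8/7.
Numerically: 8/7 ≈ 1.1428571.
Is 8/7 < 1? NO.
Since the bound 8/7 is ≥ 1, the union bound is uninformative here; it does NOT by itself certify existence.

14·p = 8/7 ≈ 1.1428571; existence NOT certified by the union bound.


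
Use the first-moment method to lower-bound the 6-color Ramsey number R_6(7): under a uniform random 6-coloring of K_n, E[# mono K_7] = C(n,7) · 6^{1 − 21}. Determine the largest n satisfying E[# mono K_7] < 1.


We need C(n, 7) · 6^{1 − 21} < 1, i.e. C(n, 7) < 6^{21 − 1} = 3656158440062976.
Check values of n near the boundary:
  n = 565: C(565, 7) = 3513212521235560; 3513212521235560 < 3656158440062976? YES
  n = 566: C(566, 7) = 3557206237959440; 3557206237959440 < 3656158440062976? YES
  n = 567: C(567, 7) = 3601671315933933; 3601671315933933 < 3656158440062976? YES
  n = 568: C(568, 7) = 3646611956239704; 3646611956239704 < 3656158440062976? YES
  n = 569: C(569, 7) = 3692032389858348; 3692032389858348 < 3656158440062976? NO
The largest n with C(n, 7) < 3656158440062976 is n = 568 (where E[X] = 16882462760369/16926659444736 ≈ 0.997389). Hence R_6(7) > 568, i.e. R_6(7) ≥ 569.

Largest n = 568; hence R_6(7) > 568.


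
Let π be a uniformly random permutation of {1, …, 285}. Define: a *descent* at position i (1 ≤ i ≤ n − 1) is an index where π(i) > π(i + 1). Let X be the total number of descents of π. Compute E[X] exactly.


Write X = Σ X_I over i = 1, …, 284, with X_I the indicator of one descent.
There are 284 indicators.
For each fixed i, the pair (π(i), π(i+1)) is a uniformly random ordered pair of distinct values from {1, …, 285}; by symmetry P[π(i) > π(i+1)] = 1/2.
By linearity: E[X] = 284 · (1/2) = (285 − 1) · (1/2) = 142 ≈ 142.000.

E[X] = 142 = 142.000.


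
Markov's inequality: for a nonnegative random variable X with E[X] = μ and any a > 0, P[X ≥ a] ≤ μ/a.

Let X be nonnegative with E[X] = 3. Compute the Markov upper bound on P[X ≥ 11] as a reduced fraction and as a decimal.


μ = E[X] = 3, a = 11.
Markov: P[X ≥ 11] ≤ μ/a = (3)/11 = 3/11.
Numerically: ≈ 0.272727.
(Since a = 11 > μ = 3.000000, the bound 3/11 is < 1 and informative.)

P[X ≥ 11] ≤ 3/11 ≈ 0.272727.


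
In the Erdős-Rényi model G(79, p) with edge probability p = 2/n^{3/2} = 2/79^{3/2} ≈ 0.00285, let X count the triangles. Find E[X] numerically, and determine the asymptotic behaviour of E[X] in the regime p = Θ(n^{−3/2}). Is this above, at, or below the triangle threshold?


Number of potential triangles: C(79, 3) = 79079.
Each occurs with probability p³ ≈ (0.00285)³ ≈ 2.31083e-08.
By linearity: E[X] = C(79, 3)·p³ ≈ 79079 · 2.31083e-08 ≈ 0.002.
Since α = 3/2 > 1, p = c/n^{3/2} = o(1/n) is below the triangle threshold p ~ 1/n. Asymptotically E[X] ~ (c³/6)·n^{3(1−α)} = (2³/6)·n^{-1.5} → 0, so by Markov's inequality G has no triangles w.h.p.

E[X] ≈ 0.002; in regime p = Θ(1/n^{3/2}) E[X] tends to 0 (below the triangle threshold p ~ 1/n).


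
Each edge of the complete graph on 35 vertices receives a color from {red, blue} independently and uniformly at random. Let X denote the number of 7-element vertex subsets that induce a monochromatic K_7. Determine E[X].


Let X = Σ_S X_S over the C(35, 7) = 6724520 subsets S of size 7, where X_S = 1 if the K_7 on S is monochromatic.
For a fixed S, the K_7 on S has C(7, 2) = 21 edges. P[all 21 edges red] = (1/2)^21, and likewise for blue, so P[monochromatic] = 2·(1/2)^21 = 2^{1 − 21} = 1/1048576.
By linearity: E[X] = C(35, 7) · 2^{1 − 21} = 6724520 · 1/1048576 = 840565/131072.
Numerically: E[X] ≈ 6.41300.

E[X] = C(35,7)·2^(1−C(7,2)) = 840565/131072 ≈ 6.41300.


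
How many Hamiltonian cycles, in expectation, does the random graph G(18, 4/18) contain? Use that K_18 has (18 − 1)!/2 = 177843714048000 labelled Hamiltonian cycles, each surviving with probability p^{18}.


K_18 has (18 − 1)!/2 = 177843714048000 labelled Hamiltonian cycles.
For each such Hamiltonian cycle H, let X_H = 1 if all 18 edges of H are present in G. Then P[X_H = 1] = p^{18} = (2/9)^{18} = 262144/150094635296999121.
Summing the indicators: E[X] = Σ_H E[X_H] = 177843714048000 · p^{18} = 177843714048000 · 262144/150094635296999121 = 63951526166528000/205891132094649.
Numerically: E[X] ≈ 310.6.

E[X] = 177843714048000 · (2/9)^{18} = 63951526166528000/205891132094649 ≈ 310.6.


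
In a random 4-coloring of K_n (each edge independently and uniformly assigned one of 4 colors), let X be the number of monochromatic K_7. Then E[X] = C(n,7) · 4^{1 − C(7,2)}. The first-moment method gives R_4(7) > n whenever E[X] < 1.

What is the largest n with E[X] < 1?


We need C(n, 7) · 4^{1 − 21} < 1, i.e. C(n, 7) < 4^{21 − 1} = 1099511627776.
Check values of n near the boundary:
  n = 177: C(177, 7) = 957664425960; 957664425960 < 1099511627776? YES
  n = 178: C(178, 7) = 996867063280; 996867063280 < 1099511627776? YES
  n = 179: C(179, 7) = 1037437234460; 1037437234460 < 1099511627776? YES
  n = 180: C(180, 7) = 1079414463600; 1079414463600 < 1099511627776? YES
  n = 181: C(181, 7) = 1122839183400; 1122839183400 < 1099511627776? NO
The largest n with C(n, 7) < 1099511627776 is n = 180 (where E[X] = 67463403975/68719476736 ≈ 0.9817). Hence R_4(7) > 180, i.e. R_4(7) ≥ 181.

Largest n = 180; hence R_4(7) > 180.


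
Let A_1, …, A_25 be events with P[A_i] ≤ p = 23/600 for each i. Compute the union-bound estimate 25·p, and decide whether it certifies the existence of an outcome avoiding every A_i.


Union bound: P[∪_{i=1}^{25} A_i] ≤ Σ_i P[A_i] ≤ 25·p = 25·(23/600) = 23/24.
Numerically: 23/24 ≈ 0.958.
Is 23/24 < 1? YES.
Since P[∪ A_i] ≤ 23/24 < 1, the complement has P[∩ A_i^c] ≥ 1 − 23/24 = 1/24 > 0, so some outcome avoids every A_i.

25·p = 23/24 ≈ 0.958; existence CERTIFIED by the union bound.


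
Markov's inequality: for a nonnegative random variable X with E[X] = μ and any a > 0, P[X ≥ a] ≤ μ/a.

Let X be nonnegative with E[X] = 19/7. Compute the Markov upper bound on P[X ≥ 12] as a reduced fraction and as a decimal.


μ = E[X] = 19/7, a = 12.
Markov: P[X ≥ 12] ≤ μ/a = (19/7)/12 = 19/84.
Numerically: ≈ 0.226.
(Since a = 12 > μ = 2.714, the bound 19/84 is < 1 and informative.)

P[X ≥ 12] ≤ 19/84 ≈ 0.226.


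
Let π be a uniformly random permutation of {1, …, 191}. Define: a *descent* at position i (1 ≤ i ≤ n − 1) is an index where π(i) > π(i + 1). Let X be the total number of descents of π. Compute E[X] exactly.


Write X = Σ X_I over i = 1, …, 190, with X_I the indicator of one descent.
There are 190 indicators.
For each fixed i, the pair (π(i), π(i+1)) is a uniformly random ordered pair of distinct values from {1, …, 191}; by symmetry P[π(i) > π(i+1)] = 1/2.
By linearity: E[X] = 190 · (1/2) = (191 − 1) · (1/2) = 95 ≈ 95.00000.

E[X] = 95 = 95.00000.


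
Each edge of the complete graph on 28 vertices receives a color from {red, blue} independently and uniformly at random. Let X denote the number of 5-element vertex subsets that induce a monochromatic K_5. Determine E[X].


Let X = Σ_S X_S over the C(28, 5) = 98280 subsets S of size 5, where X_S = 1 if the K_5 on S is monochromatic.
For a fixed S, the K_5 on S has C(5, 2) = 10 edges. P[all 10 edges red] = (1/2)^10, and likewise for blue, so P[monochromatic] = 2·(1/2)^10 = 2^{1 − 10} = 1/512.
By linearity of expectation: E[X] = C(28, 5) · 2^{1 − 10} = 98280 · 1/512 = 12285/64.
Numerically: E[X] ≈ 191.953.

E[X] = C(28,5)·2^(1−C(5,2)) = 12285/64 ≈ 191.953.


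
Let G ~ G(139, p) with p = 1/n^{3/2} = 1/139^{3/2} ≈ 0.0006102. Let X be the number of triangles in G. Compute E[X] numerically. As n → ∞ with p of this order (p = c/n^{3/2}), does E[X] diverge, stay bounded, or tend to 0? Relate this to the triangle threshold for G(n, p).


Number of potential triangles: C(139, 3) = 437989.
Each occurs with probability p³ ≈ (0.0006102)³ ≈ 2.272131e-10.
By linearity: E[X] = C(139, 3)·p³ ≈ 437989 · 2.272131e-10 ≈ 0.0001.
Since α = 3/2 > 1, p = c/n^{3/2} = o(1/n) is below the triangle threshold p ~ 1/n. Asymptotically E[X] ~ (c³/6)·n^{3(1−α)} = (1³/6)·n^{-1.5} → 0, so by Markov's inequality G has no triangles w.h.p.

E[X] ≈ 0.0001; in regime p = Θ(1/n^{3/2}) E[X] tends to 0 (below the triangle threshold p ~ 1/n).


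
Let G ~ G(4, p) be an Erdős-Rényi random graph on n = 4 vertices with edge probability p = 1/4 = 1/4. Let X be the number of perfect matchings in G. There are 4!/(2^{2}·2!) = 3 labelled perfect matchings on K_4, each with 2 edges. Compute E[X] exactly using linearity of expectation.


K_4 has 4!/(2^{2}·2!) = 3 labelled perfect matchings.
For each such perfect matching H, let X_H = 1 if all 2 edges of H are present in G. Then P[X_H = 1] = p^{2} = (1/4)^{2} = 1/16.
By linearity of expectation: E[X] = Σ_H E[X_H] = 3 · p^{2} = 3 · 1/16 = 3/16.
Numerically: E[X] ≈ 0.188.

E[X] = 3 · (1/4)^{2} = 3/16 ≈ 0.188.


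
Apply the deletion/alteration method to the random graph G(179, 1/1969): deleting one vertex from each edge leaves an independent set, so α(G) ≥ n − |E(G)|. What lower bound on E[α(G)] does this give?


E[|E(G)|] = C(179, 2)·p = 15931 · (1/1969) = 89/11.
E[α(G)] ≥ n − E[|E(G)|] = 179 − 89/11 = 1880/11.
Numerically: ≈ 170.90909.
(This is only a lower bound; the true E[α(G)] may be larger.)

E[α(G)] ≥ 1880/11 ≈ 170.90909.


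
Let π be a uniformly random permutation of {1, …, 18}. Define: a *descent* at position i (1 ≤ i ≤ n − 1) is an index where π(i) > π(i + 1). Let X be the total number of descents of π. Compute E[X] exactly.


Write X = Σ X_I over i = 1, …, 17, with X_I the indicator of one descent.
There are 17 indicators.
For each fixed i, the pair (π(i), π(i+1)) is a uniformly random ordered pair of distinct values from {1, …, 18}; by symmetry P[π(i) > π(i+1)] = 1/2.
By linearity: E[X] = 17 · (1/2) = (18 − 1) · (1/2) = 17/2 ≈ 8.5000.

E[X] = 17/2 = 8.5000.


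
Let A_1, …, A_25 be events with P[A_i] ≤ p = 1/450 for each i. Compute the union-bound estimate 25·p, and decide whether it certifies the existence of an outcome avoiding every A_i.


Union bound: P[∪_{i=1}^{25} A_i] ≤ Σ_i P[A_i] ≤ 25·p = 25·(1/450) = 1/18.
Numerically: 1/18 ≈ 0.0556.
Is 1/18 < 1? YES.
Since P[∪ A_i] ≤ 1/18 < 1, the complement has P[∩ A_i^c] ≥ 1 − 1/18 = 17/18 > 0, so some outcome avoids every A_i.

25·p = 1/18 ≈ 0.0556; existence CERTIFIED by the union bound.


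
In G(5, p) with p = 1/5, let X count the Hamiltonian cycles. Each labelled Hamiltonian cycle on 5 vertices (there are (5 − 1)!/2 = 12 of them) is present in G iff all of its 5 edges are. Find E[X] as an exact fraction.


K_5 has (5 − 1)!/2 = 12 labelled Hamiltonian cycles.
For each such Hamiltonian cycle H, let X_H = 1 if all 5 edges of H are present in G. Then P[X_H = 1] = p^{5} = (1/5)^{5} = 1/3125.
Summing the indicators: E[X] = Σ_H E[X_H] = 12 · p^{5} = 12 · 1/3125 = 12/3125.
Numerically: E[X] ≈ 0.00384.

E[X] = 12 · (1/5)^{5} = 12/3125 ≈ 0.00384.


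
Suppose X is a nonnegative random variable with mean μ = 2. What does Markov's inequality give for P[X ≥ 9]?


μ = E[X] = 2, a = 9.
Markov: P[X ≥ 9] ≤ μ/a = (2)/9 = 2/9.
Numerically: ≈ 0.22222.
(Since a = 9 > μ = 2.00000, the bound 2/9 is < 1 and informative.)

P[X ≥ 9] ≤ 2/9 ≈ 0.22222.


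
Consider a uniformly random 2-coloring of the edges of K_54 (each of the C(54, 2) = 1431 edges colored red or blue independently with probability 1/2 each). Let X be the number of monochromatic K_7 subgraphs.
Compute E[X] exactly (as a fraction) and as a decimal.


Let X = Σ_S X_S over the C(54, 7) = 177100560 subsets S of size 7, where X_S = 1 if the K_7 on S is monochromatic.
For a fixed S, the K_7 on S has C(7, 2) = 21 edges. P[all 21 edges red] = (1/2)^21, and likewise for blue, so P[monochromatic] = 2·(1/2)^21 = 2^{1 − 21} = 1/1048576.
By linearity of expectation: E[X] = C(54, 7) · 2^{1 − 21} = 177100560 · 1/1048576 = 11068785/65536.
Numerically: E[X] ≈ 168.8963.

E[X] = C(54,7)·2^(1−C(7,2)) = 11068785/65536 ≈ 168.8963.


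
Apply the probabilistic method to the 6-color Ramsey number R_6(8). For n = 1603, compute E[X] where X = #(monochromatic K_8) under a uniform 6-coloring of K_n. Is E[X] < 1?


E[X] = C(1603, 8) · 6^{1 − 28} = 1062551202482611197720 · 6^{−27} = 1062551202482611197720/1023490369077469249536.
As a reduced fraction: E[X] = 14757655590036266635/14215144014964850688 ≈ 1.0382.
Is E[X] < 1? NO.
Since E[X] ≥ 1, the first-moment bound is inconclusive at n = 1603; it does NOT by itself certify R_6(8) > 1603.

E[X] = 14757655590036266635/14215144014964850688 ≈ 1.0382; E[X] ≥ 1; first-moment method inconclusive here.


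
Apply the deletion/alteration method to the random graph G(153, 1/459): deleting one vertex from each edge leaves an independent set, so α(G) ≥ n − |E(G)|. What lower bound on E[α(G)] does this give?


E[|E(G)|] = C(153, 2)·p = 11628 · (1/459) = 76/3.
E[α(G)] ≥ n − E[|E(G)|] = 153 − 76/3 = 383/3.
Numerically: ≈ 127.667.
(This is only a lower bound; the true E[α(G)] may be larger.)

E[α(G)] ≥ 383/3 ≈ 127.667.


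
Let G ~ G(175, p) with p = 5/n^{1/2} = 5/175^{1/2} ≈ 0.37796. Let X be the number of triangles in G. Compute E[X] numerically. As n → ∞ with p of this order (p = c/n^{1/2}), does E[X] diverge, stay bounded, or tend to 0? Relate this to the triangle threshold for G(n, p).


Number of potential triangles: C(175, 3) = 877975.
Each occurs with probability p³ ≈ (0.37796)³ ≈ 5.3994925e-02.
By linearity: E[X] = C(175, 3)·p³ ≈ 877975 · 5.3994925e-02 ≈ 47406.19403.
Since α = 1/2 < 1, p = c/n^{1/2} ≫ 1/n is above the triangle threshold p ~ 1/n. Asymptotically E[X] ~ (c³/6)·n^{3(1−α)} = (5³/6)·n^{1.5} → ∞; triangles are abundant w.h.p.

E[X] ≈ 47406.19403; in regime p = Θ(1/n^{1/2}) E[X] diverges (above the triangle threshold p ~ 1/n).


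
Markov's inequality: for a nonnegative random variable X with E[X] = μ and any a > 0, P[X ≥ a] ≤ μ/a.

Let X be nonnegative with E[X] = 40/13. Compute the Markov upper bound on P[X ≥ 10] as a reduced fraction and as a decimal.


μ = E[X] = 40/13, a = 10.
Markov: P[X ≥ 10] ≤ μ/a = (40/13)/10 = 4/13.
Numerically: ≈ 0.30769.
(Since a = 10 > μ = 3.07692, the bound 4/13 is < 1 and informative.)

P[X ≥ 10] ≤ 4/13 ≈ 0.30769.


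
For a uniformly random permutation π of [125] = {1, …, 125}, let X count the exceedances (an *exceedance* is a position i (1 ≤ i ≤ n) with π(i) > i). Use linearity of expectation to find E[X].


Write X = Σ_{i=1}^{125} X_i, where X_i = 1_{π(i) > i}.
For each fixed i, π(i) is uniform over {1, …, 125} (marginal of a uniform permutation), so P[π(i) > i] = (n − i)/n. Summing: Σ_{i=1}^{125} (n − i)/n = (0 + 1 + … + 124)/125 = 125(125 − 1)/(2·125) = (125 − 1)/2.
Hence E[X] = Σ_{i=1}^{125} (125 − i)/125 = 62 ≈ 62.000.

E[X] = 62 = 62.000.


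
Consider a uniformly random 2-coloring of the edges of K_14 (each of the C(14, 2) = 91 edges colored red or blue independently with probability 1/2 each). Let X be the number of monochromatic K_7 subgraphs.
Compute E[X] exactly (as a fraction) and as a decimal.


Let X = Σ_S X_S over the C(14, 7) = 3432 subsets S of size 7, where X_S = 1 if the K_7 on S is monochromatic.
For a fixed S, the K_7 on S has C(7, 2) = 21 edges. P[all 21 edges red] = (1/2)^21, and likewise for blue, so P[monochromatic] = 2·(1/2)^21 = 2^{1 − 21} = 1/1048576.
By linearity: E[X] = C(14, 7) · 2^{1 − 21} = 3432 · 1/1048576 = 429/131072.
Numerically: E[X] ≈ 0.003.

E[X] = C(14,7)·2^(1−C(7,2)) = 429/131072 ≈ 0.003.


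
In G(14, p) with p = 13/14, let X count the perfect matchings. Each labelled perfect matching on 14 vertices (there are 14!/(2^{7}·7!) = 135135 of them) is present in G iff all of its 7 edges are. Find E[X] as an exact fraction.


K_14 has 14!/(2^{7}·7!) = 135135 labelled perfect matchings.
For each such perfect matching H, let X_H = 1 if all 7 edges of H are present in G. Then P[X_H = 1] = p^{7} = (13/14)^{7} = 62748517/105413504.
By linearity of expectation: E[X] = Σ_H E[X_H] = 135135 · p^{7} = 135135 · 62748517/105413504 = 1211360120685/15059072.
Numerically: E[X] ≈ 80441.

E[X] = 135135 · (13/14)^{7} = 1211360120685/15059072 ≈ 80441.


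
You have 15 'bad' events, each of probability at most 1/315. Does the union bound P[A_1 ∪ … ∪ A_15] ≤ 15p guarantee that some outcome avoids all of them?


Union bound: P[∪_{i=1}^{15} A_i] ≤ Σ_i P[A_i] ≤ 15·p = 15·(1/315) = 1/21.
Numerically: 1/21 ≈ 0.047619.
Is 1/21 < 1? YES.
Since P[∪ A_i] ≤ 1/21 < 1, the complement has P[∩ A_i^c] ≥ 1 − 1/21 = 20/21 > 0, so some outcome avoids every A_i.

15·p = 1/21 ≈ 0.047619; existence CERTIFIED by the union bound.


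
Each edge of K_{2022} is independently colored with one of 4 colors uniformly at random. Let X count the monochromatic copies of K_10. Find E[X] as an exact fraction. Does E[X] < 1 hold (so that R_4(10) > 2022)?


E[X] = C(2022, 10) · 4^{1 − 45} = 307870445231474093395937796 · 4^{−44} = 307870445231474093395937796/309485009821345068724781056.
As a reduced fraction: E[X] = 76967611307868523348984449/77371252455336267181195264 ≈ 0.994783.
Is E[X] < 1? YES.
Since E[X] < 1, there exists a 4-coloring of K_{2022} with no monochromatic K_10; hence R_4(10) > 2022.

E[X] = 76967611307868523348984449/77371252455336267181195264 ≈ 0.994783; E[X] < 1, so R_4(10) > 2022.


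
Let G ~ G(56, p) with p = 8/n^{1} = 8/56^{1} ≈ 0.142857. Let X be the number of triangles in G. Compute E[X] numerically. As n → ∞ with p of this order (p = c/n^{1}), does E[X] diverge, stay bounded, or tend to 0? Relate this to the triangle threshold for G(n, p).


Number of potential triangles: C(56, 3) = 27720.
Each occurs with probability p³ ≈ (0.142857)³ ≈ 2.91545190e-03.
By linearity: E[X] = C(56, 3)·p³ ≈ 27720 · 2.91545190e-03 ≈ 80.816327.
Here α = 1, so p = 8/n is exactly at the triangle threshold p ~ 1/n. Asymptotically E[X] → c³/6 = 8³/6 = 256/3 ≈ 85.333333, a bounded constant. In this regime the triangle count is asymptotically Poisson(c³/6).

E[X] ≈ 80.816327; in regime p = Θ(1/n^{1}) E[X] stays bounded (at the triangle threshold p ~ 1/n).


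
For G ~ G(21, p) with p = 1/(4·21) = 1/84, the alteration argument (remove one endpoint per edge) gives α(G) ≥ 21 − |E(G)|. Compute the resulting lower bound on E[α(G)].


E[|E(G)|] = C(21, 2)·p = 210 · (1/84) = 5/2.
E[α(G)] ≥ n − E[|E(G)|] = 21 − 5/2 = 37/2.
Numerically: ≈ 18.5000.
(This is only a lower bound; the true E[α(G)] may be larger.)

E[α(G)] ≥ 37/2 ≈ 18.5000.
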